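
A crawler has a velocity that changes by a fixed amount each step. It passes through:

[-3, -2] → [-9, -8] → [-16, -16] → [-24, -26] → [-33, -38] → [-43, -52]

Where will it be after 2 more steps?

[-66, -86]

Successive displacements: [-6, -6], [-7, -8], [-8, -10], [-9, -12], [-10, -14] — each changes by [-1, -2].
step 6: [-43, -52] + [-11, -16] → [-54, -68]
step 7: [-54, -68] + [-12, -18] → [-66, -86]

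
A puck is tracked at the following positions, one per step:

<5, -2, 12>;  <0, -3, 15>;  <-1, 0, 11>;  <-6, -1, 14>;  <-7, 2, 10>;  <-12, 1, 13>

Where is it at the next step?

<-13, 4, 9>

Step-to-step displacements: <-5, -1, +3>, <-1, +3, -4>, <-5, -1, +3>, <-1, +3, -4>, <-5, -1, +3> — a repeating cycle of length 2.
step 6: apply <-1, +3, -4> → <-13, 4, 9>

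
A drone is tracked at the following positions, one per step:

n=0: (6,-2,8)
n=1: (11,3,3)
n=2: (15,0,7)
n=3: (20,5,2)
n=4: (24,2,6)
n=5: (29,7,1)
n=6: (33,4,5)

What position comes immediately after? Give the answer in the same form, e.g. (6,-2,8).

Differencing gives (+5,+5,-5), (+4,-3,+4), (+5,+5,-5), (+4,-3,+4), (+5,+5,-5), (+4,-3,+4). This is the pattern (+5,+5,-5), (+4,-3,+4) repeated.
step 7: apply (+5,+5,-5) → (38,9,0)

(38,9,0)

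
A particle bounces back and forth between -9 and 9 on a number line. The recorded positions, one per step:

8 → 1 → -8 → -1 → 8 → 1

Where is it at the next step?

The value travels 9 per step and bounces off the walls at -9 and 9.
  step 6: 1 → -8

-8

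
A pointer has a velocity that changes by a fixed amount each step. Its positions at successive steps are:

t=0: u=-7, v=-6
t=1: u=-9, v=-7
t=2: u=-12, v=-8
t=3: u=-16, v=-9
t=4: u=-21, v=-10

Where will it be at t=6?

Taking differences between consecutive positions: (-2, -1), (-3, -1), (-4, -1), (-5, -1). These grow by (-1, +0) each step.
step 5: u=-21, v=-10 + (-6, -1) → u=-27, v=-11
step 6: u=-27, v=-11 + (-7, -1) → u=-34, v=-12

u=-34, v=-12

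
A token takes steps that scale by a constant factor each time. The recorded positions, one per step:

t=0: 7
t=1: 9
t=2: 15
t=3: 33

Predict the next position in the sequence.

87

The jumps are +2, +6, +18 — a geometric progression with ratio 3.
step 4: 33 + 54 → 87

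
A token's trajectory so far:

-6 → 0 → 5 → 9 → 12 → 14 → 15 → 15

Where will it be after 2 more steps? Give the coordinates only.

First differences are +6, +5, +4, +3, +2, +1, +0; their common second difference is -1 (constant acceleration).
step 8: 15 − 1 → 14
step 9: 14 − 2 → 12

12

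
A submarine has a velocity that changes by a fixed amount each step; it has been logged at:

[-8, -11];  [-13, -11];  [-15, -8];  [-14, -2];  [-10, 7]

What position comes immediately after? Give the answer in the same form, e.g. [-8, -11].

Taking differences between consecutive positions: [-5, +0], [-2, +3], [+1, +6], [+4, +9]. These grow by [+3, +3] each step.
step 5: [-10, 7] + [+7, +12] → [-3, 19]

[-3, 19]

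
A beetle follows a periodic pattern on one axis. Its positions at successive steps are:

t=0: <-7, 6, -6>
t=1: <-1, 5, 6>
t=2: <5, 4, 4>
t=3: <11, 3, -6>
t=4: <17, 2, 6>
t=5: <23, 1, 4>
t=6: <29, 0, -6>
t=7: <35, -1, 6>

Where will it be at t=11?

The first coordinate changes by +6 each step, so at step 11 it is -7 + 11·(6) = 59.
The second coordinate changes by -1 each step, so at step 11 it is 6 + 11·(-1) = -5.
The third coordinate repeats the cycle [-6, 6, 4] with period 3; step 11 mod 3 = 2, giving 4.

<59, -5, 4>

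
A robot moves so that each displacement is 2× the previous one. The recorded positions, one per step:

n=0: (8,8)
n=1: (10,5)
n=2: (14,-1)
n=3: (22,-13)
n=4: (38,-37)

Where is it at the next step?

(70,-85)

The jumps are (+2,-3), (+4,-6), (+8,-12), (+16,-24) — a geometric progression with ratio 2.
step 5: (38,-37) + (+32,-48) → (70,-85)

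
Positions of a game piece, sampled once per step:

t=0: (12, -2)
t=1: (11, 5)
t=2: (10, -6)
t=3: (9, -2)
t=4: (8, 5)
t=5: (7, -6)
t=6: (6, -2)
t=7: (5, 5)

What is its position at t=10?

First: linear, -1 per step → 2 at step 10.
Second: cycles through -2, 5, -6 every 3 steps. Step 10 lands at position 1 of the cycle → 5.

(2, 5)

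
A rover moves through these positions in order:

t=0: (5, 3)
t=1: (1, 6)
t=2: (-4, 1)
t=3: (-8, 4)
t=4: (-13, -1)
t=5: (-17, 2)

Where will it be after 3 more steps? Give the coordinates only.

Step-to-step displacements: (-4, +3), (-5, -5), (-4, +3), (-5, -5), (-4, +3) — a repeating cycle of length 2.
step 6: apply (-5, -5) → (-22, -3)
step 7: apply (-4, +3) → (-26, 0)
step 8: apply (-5, -5) → (-31, -5)

(-31, -5)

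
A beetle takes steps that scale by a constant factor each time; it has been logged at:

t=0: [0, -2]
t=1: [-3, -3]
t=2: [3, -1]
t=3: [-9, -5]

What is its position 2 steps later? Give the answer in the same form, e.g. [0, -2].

[-33, -13]

The jumps are [-3, -1], [+6, +2], [-12, -4] — a geometric progression with ratio -2.
step 4: [-9, -5] + [+24, +8] → [15, 3]
step 5: [15, 3] + [-48, -16] → [-33, -13]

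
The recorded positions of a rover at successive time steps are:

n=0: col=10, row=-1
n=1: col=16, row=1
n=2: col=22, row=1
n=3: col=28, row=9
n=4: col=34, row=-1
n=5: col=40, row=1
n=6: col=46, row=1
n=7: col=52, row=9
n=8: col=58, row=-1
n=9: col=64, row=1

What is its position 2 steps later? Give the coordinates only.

col=76, row=9

The col coordinate changes by +6 each step, so at step 11 it is 10 + 11·(6) = 76.
The row coordinate repeats the cycle [-1, 1, 1, 9] with period 4; step 11 mod 4 = 3, giving 9.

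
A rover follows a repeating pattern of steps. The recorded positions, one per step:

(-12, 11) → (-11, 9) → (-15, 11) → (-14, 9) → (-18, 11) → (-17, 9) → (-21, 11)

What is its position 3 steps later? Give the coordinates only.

(-23, 9)

Step-to-step displacements: (+1, -2), (-4, +2), (+1, -2), (-4, +2), (+1, -2), (-4, +2) — a repeating cycle of length 2.
step 7: apply (+1, -2) → (-20, 9)
step 8: apply (-4, +2) → (-24, 11)
step 9: apply (+1, -2) → (-23, 9)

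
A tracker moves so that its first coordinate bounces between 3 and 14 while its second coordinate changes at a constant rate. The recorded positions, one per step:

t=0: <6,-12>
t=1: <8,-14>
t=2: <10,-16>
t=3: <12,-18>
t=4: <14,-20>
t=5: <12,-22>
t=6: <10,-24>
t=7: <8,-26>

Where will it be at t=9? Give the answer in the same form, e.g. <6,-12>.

<4,-30>

The first coordinate reflects between 3 and 14, moving 2 per step.
  step 8: 8 → 6
  step 9: 6 → 4
The second coordinate changes by -2 each step: at step 9 it is -30.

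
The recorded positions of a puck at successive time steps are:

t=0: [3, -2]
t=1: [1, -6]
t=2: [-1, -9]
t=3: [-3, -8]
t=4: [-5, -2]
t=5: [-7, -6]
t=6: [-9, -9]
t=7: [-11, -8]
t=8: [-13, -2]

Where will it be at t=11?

The first coordinate changes by -2 each step, so at step 11 it is 3 + 11·(-2) = -19.
The second coordinate repeats the cycle [-2, -6, -9, -8] with period 4; step 11 mod 4 = 3, giving -8.

[-19, -8]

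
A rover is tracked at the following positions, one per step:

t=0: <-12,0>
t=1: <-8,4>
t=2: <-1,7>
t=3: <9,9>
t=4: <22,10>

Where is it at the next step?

<38,10>

Taking differences between consecutive positions: <+4,+4>, <+7,+3>, <+10,+2>, <+13,+1>. These grow by <+3,-1> each step.
step 5: <22,10> + <+16,+0> → <38,10>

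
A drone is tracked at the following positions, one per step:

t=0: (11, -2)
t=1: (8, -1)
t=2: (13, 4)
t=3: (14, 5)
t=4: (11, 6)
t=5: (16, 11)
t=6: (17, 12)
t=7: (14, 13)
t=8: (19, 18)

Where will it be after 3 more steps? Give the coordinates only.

(22, 25)

The moves between consecutive positions are (-3, +1), (+5, +5), (+1, +1), (-3, +1), (+5, +5), (+1, +1), (-3, +1), (+5, +5); they repeat the 3-cycle [(-3, +1), (+5, +5), (+1, +1)].
step 9: apply (+1, +1) → (20, 19)
step 10: apply (-3, +1) → (17, 20)
step 11: apply (+5, +5) → (22, 25)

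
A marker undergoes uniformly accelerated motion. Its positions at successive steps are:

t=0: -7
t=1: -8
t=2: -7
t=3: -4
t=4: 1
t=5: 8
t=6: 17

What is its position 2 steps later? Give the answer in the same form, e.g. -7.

First differences are -1, +1, +3, +5, +7, +9; their common second difference is +2 (constant acceleration).
step 7: 17 + 11 → 28
step 8: 28 + 13 → 41

41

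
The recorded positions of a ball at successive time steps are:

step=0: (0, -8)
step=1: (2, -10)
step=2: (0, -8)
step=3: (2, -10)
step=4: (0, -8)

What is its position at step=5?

(2, -10)

Consecutive displacements (+2, -2), (-2, +2), (+2, -2), (-2, +2) scale by a factor of -1 each step.
step 5: (0, -8) + (+2, -2) → (2, -10)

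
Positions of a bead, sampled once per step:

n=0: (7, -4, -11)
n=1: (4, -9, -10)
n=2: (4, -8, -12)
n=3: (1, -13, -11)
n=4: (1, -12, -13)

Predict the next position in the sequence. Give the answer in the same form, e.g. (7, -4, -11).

(-2, -17, -12)

The moves between consecutive positions are (-3, -5, +1), (+0, +1, -2), (-3, -5, +1), (+0, +1, -2); they repeat the 2-cycle [(-3, -5, +1), (+0, +1, -2)].
step 5: apply (-3, -5, +1) → (-2, -17, -12)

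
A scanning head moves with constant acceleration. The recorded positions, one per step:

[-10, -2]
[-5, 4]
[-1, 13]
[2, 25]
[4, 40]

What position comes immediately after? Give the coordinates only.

First differences are [+5, +6], [+4, +9], [+3, +12], [+2, +15]; their common second difference is [-1, +3] (constant acceleration).
step 5: [4, 40] + [+1, +18] → [5, 58]

[5, 58]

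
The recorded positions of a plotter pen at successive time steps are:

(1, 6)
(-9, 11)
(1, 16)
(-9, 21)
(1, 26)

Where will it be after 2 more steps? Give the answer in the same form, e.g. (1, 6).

The first coordinate repeats the cycle [1, -9] with period 2; step 6 mod 2 = 0, giving 1.
The second coordinate changes by +5 each step, so at step 6 it is 6 + 6·(5) = 36.

(1, 36)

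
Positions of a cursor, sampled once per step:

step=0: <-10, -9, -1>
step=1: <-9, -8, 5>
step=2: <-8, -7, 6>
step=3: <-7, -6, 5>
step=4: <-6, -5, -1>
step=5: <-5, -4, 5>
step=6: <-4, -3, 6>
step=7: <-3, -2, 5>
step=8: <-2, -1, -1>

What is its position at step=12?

The first coordinate changes by +1 each step, so at step 12 it is -10 + 12·(1) = 2.
The second coordinate changes by +1 each step, so at step 12 it is -9 + 12·(1) = 3.
The third coordinate repeats the cycle [-1, 5, 6, 5] with period 4; step 12 mod 4 = 0, giving -1.

<2, 3, -1>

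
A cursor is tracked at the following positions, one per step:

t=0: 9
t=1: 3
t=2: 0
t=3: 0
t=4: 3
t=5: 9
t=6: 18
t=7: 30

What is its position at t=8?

45

First differences are -6, -3, +0, +3, +6, +9, +12; their common second difference is +3 (constant acceleration).
step 8: 30 + 15 → 45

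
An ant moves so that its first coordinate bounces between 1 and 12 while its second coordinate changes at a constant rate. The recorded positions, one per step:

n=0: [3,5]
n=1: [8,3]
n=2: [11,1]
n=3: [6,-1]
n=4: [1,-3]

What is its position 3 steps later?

The first coordinate travels 5 per step and bounces off the walls at 1 and 12.
  step 5: 1 → 6
  step 6: 6 → 11
  step 7: 11 → 8
The second coordinate changes by -2 each step: at step 7 it is -9.

[8,-9]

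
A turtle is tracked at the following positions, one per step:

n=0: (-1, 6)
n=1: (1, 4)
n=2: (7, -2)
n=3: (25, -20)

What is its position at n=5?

(241, -236)

The jumps are (+2, -2), (+6, -6), (+18, -18) — a geometric progression with ratio 3.
step 4: (25, -20) + (+54, -54) → (79, -74)
step 5: (79, -74) + (+162, -162) → (241, -236)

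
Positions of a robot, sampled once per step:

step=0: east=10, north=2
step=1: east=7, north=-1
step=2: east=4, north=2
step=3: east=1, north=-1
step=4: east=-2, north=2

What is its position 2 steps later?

The east coordinate changes by -3 each step, so at step 6 it is 10 + 6·(-3) = -8.
The north coordinate repeats the cycle [2, -1] with period 2; step 6 mod 2 = 0, giving 2.

east=-8, north=2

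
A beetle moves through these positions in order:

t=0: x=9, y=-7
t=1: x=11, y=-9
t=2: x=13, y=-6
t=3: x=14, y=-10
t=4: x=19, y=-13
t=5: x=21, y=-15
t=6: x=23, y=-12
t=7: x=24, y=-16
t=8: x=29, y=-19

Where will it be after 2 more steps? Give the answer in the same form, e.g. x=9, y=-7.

Step-to-step displacements: (+2, -2), (+2, +3), (+1, -4), (+5, -3), (+2, -2), (+2, +3), (+1, -4), (+5, -3) — a repeating cycle of length 4.
step 9: apply (+2, -2) → x=31, y=-21
step 10: apply (+2, +3) → x=33, y=-18

x=33, y=-18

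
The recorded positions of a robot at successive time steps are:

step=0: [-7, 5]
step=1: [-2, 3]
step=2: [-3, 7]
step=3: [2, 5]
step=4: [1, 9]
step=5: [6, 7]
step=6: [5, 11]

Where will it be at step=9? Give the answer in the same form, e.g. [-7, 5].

The moves between consecutive positions are [+5, -2], [-1, +4], [+5, -2], [-1, +4], [+5, -2], [-1, +4]; they repeat the 2-cycle [[+5, -2], [-1, +4]].
step 7: apply [+5, -2] → [10, 9]
step 8: apply [-1, +4] → [9, 13]
step 9: apply [+5, -2] → [14, 11]

[14, 11]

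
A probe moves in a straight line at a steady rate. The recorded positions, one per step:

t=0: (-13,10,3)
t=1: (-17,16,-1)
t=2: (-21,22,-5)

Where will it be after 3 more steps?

(-33,40,-17)

Each step adds (-4,+6,-4) to the position.
step 3: (-21,22,-5) + (-4,+6,-4) → (-25,28,-9)
step 4: (-25,28,-9) + (-4,+6,-4) → (-29,34,-13)
step 5: (-29,34,-13) + (-4,+6,-4) → (-33,40,-17)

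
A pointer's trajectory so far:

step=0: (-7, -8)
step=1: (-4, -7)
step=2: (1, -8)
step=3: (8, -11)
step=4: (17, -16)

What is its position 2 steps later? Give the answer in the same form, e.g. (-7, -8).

(41, -32)

Successive displacements: (+3, +1), (+5, -1), (+7, -3), (+9, -5) — each changes by (+2, -2).
step 5: (17, -16) + (+11, -7) → (28, -23)
step 6: (28, -23) + (+13, -9) → (41, -32)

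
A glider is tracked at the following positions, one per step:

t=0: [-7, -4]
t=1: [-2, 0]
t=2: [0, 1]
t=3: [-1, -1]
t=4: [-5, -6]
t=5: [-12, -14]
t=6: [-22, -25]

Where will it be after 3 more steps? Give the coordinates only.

Successive displacements: [+5, +4], [+2, +1], [-1, -2], [-4, -5], [-7, -8], [-10, -11] — each changes by [-3, -3].
step 7: [-22, -25] + [-13, -14] → [-35, -39]
step 8: [-35, -39] + [-16, -17] → [-51, -56]
step 9: [-51, -56] + [-19, -20] → [-70, -76]

[-70, -76]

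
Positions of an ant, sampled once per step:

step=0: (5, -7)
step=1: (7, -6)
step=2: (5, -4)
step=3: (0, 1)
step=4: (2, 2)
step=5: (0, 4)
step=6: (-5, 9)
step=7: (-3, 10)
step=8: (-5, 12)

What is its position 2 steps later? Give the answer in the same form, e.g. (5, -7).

(-8, 18)

Differencing gives (+2, +1), (-2, +2), (-5, +5), (+2, +1), (-2, +2), (-5, +5), (+2, +1), (-2, +2). This is the pattern (+2, +1), (-2, +2), (-5, +5) repeated.
step 9: apply (-5, +5) → (-10, 17)
step 10: apply (+2, +1) → (-8, 18)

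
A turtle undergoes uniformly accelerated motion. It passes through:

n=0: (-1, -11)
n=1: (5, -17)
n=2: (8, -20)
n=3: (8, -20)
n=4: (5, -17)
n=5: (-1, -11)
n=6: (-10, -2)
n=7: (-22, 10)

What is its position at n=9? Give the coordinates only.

Taking differences between consecutive positions: (+6, -6), (+3, -3), (+0, +0), (-3, +3), (-6, +6), (-9, +9), (-12, +12). These grow by (-3, +3) each step.
step 8: (-22, 10) + (-15, +15) → (-37, 25)
step 9: (-37, 25) + (-18, +18) → (-55, 43)

(-55, 43)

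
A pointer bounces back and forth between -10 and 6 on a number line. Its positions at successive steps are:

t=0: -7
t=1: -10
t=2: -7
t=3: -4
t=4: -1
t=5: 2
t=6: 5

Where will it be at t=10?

The value travels 3 per step and bounces off the walls at -10 and 6.
  step 7: 5 → 4
  step 8: 4 → 1
  step 9: 1 → -2
  step 10: -2 → -5

-5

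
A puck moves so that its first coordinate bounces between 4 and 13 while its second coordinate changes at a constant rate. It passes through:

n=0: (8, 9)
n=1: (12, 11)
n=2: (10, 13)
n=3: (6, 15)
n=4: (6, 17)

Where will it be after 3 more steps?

(8, 23)

The first coordinate travels 4 per step and bounces off the walls at 4 and 13.
  step 5: 6 → 10
  step 6: 10 → 12
  step 7: 12 → 8
The second coordinate changes by +2 each step: at step 7 it is 23.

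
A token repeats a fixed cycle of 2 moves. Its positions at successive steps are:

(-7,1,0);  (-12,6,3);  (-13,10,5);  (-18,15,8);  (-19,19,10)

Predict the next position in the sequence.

The moves between consecutive positions are (-5,+5,+3), (-1,+4,+2), (-5,+5,+3), (-1,+4,+2); they repeat the 2-cycle [(-5,+5,+3), (-1,+4,+2)].
step 5: apply (-5,+5,+3) → (-24,24,13)

(-24,24,13)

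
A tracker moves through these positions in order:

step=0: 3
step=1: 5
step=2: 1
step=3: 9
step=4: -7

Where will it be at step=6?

-39

Consecutive displacements +2, -4, +8, -16 scale by a factor of -2 each step.
step 5: -7 + 32 → 25
step 6: 25 − 64 → -39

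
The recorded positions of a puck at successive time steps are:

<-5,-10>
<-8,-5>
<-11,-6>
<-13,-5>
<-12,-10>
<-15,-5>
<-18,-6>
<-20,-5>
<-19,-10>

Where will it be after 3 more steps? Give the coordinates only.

<-27,-5>

The moves between consecutive positions are <-3,+5>, <-3,-1>, <-2,+1>, <+1,-5>, <-3,+5>, <-3,-1>, <-2,+1>, <+1,-5>; they repeat the 4-cycle [<-3,+5>, <-3,-1>, <-2,+1>, <+1,-5>].
step 9: apply <-3,+5> → <-22,-5>
step 10: apply <-3,-1> → <-25,-6>
step 11: apply <-2,+1> → <-27,-5>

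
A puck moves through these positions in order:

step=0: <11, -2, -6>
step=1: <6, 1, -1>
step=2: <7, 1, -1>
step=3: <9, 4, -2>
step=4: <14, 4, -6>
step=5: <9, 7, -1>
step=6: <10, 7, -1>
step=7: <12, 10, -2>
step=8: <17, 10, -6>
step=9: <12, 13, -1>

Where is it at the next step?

<13, 13, -1>

Step-to-step displacements: <-5, +3, +5>, <+1, +0, +0>, <+2, +3, -1>, <+5, +0, -4>, <-5, +3, +5>, <+1, +0, +0>, <+2, +3, -1>, <+5, +0, -4>, <-5, +3, +5> — a repeating cycle of length 4.
step 10: apply <+1, +0, +0> → <13, 13, -1>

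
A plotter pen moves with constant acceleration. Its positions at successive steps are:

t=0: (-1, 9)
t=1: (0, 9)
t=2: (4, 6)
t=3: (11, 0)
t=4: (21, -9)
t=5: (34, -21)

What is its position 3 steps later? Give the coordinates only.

First differences are (+1, +0), (+4, -3), (+7, -6), (+10, -9), (+13, -12); their common second difference is (+3, -3) (constant acceleration).
step 6: (34, -21) + (+16, -15) → (50, -36)
step 7: (50, -36) + (+19, -18) → (69, -54)
step 8: (69, -54) + (+22, -21) → (91, -75)

(91, -75)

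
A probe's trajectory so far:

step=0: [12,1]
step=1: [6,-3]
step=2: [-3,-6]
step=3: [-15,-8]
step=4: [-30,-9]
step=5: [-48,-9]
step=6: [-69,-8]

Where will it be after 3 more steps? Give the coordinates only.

Successive displacements: [-6,-4], [-9,-3], [-12,-2], [-15,-1], [-18,+0], [-21,+1] — each changes by [-3,+1].
step 7: [-69,-8] + [-24,+2] → [-93,-6]
step 8: [-93,-6] + [-27,+3] → [-120,-3]
step 9: [-120,-3] + [-30,+4] → [-150,1]

[-150,1]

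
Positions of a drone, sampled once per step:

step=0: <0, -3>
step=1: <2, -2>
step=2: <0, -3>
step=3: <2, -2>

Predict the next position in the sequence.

The jumps are <+2, +1>, <-2, -1>, <+2, +1> — a geometric progression with ratio -1.
step 4: <2, -2> + <-2, -1> → <0, -3>

<0, -3>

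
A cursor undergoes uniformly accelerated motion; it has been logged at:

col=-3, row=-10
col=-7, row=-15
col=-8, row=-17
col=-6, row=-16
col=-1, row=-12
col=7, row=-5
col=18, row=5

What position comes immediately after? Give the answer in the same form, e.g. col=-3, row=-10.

col=32, row=18

Taking differences between consecutive positions: (-4,-5), (-1,-2), (+2,+1), (+5,+4), (+8,+7), (+11,+10). These grow by (+3,+3) each step.
step 7: col=18, row=5 + (+14,+13) → col=32, row=18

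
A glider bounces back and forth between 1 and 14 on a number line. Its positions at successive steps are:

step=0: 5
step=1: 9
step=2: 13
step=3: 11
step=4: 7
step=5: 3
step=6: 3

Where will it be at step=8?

11

The value reflects between 1 and 14, moving 4 per step.
  step 7: 3 → 7
  step 8: 7 → 11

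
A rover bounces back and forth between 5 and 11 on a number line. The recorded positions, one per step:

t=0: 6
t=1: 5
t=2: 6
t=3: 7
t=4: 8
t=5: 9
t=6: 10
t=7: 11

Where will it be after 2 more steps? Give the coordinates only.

The value travels 1 per step and bounces off the walls at 5 and 11.
  step 8: 11 → 10
  step 9: 10 → 9

9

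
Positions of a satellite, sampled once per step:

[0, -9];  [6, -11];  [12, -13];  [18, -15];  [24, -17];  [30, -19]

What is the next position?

[36, -21]

Each step adds [+6, -2] to the position.
step 6: [30, -19] + [+6, -2] → [36, -21]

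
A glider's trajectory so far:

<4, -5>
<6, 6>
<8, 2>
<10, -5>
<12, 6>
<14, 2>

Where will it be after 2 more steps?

The first coordinate changes by +2 each step, so at step 7 it is 4 + 7·(2) = 18.
The second coordinate repeats the cycle [-5, 6, 2] with period 3; step 7 mod 3 = 1, giving 6.

<18, 6>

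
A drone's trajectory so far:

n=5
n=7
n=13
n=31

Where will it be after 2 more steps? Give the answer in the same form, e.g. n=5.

Step-to-step displacements: +2, +6, +18; each is 3× the previous.
step 4: 31 + 54 → n=85
step 5: 85 + 162 → n=247

n=247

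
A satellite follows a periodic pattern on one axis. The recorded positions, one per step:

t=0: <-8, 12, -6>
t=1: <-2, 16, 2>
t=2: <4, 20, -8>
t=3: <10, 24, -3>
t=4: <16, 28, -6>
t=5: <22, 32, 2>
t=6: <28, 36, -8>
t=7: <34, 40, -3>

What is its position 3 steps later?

<52, 52, -8>

First: linear, +6 per step → 52 at step 10.
Second: linear, +4 per step → 52 at step 10.
Third: cycles through -6, 2, -8, -3 every 4 steps. Step 10 lands at position 2 of the cycle → -8.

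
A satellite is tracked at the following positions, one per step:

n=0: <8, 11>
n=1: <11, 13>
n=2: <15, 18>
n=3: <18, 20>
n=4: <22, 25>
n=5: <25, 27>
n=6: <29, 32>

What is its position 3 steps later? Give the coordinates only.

Step-to-step displacements: <+3, +2>, <+4, +5>, <+3, +2>, <+4, +5>, <+3, +2>, <+4, +5> — a repeating cycle of length 2.
step 7: apply <+3, +2> → <32, 34>
step 8: apply <+4, +5> → <36, 39>
step 9: apply <+3, +2> → <39, 41>

<39, 41>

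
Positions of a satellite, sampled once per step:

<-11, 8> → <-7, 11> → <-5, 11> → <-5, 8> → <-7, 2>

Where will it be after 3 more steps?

<-25, -34>

First differences are <+4, +3>, <+2, +0>, <+0, -3>, <-2, -6>; their common second difference is <-2, -3> (constant acceleration).
step 5: <-7, 2> + <-4, -9> → <-11, -7>
step 6: <-11, -7> + <-6, -12> → <-17, -19>
step 7: <-17, -19> + <-8, -15> → <-25, -34>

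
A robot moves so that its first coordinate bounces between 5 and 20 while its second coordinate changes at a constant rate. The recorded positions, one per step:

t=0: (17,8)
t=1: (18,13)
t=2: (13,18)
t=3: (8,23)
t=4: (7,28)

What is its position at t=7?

(18,43)

The first coordinate travels 5 per step and bounces off the walls at 5 and 20.
  step 5: 7 → 12
  step 6: 12 → 17
  step 7: 17 → 18
The second coordinate changes by +5 each step: at step 7 it is 43.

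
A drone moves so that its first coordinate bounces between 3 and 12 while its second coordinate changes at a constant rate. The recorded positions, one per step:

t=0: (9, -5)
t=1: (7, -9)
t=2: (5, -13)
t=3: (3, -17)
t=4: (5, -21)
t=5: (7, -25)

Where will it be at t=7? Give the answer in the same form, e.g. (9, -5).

(11, -33)

The first coordinate reflects between 3 and 12, moving 2 per step.
  step 6: 7 → 9
  step 7: 9 → 11
The second coordinate changes by -4 each step: at step 7 it is -33.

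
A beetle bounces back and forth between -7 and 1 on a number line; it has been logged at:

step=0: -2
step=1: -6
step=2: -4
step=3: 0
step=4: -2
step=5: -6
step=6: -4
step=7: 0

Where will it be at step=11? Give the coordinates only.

0

The value travels 4 per step and bounces off the walls at -7 and 1.
  step 8: 0 → -2
  step 9: -2 → -6
  step 10: -6 → -4
  step 11: -4 → 0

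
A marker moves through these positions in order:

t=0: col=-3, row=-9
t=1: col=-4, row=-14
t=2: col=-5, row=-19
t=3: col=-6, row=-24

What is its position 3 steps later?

col=-9, row=-39

Constant displacement of (-1, -5) per step.
step 4: col=-6, row=-24 + (-1, -5) → col=-7, row=-29
step 5: col=-7, row=-29 + (-1, -5) → col=-8, row=-34
step 6: col=-8, row=-34 + (-1, -5) → col=-9, row=-39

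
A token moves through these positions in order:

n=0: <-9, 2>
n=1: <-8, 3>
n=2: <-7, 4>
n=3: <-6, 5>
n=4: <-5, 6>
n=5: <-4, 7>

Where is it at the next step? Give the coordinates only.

Constant displacement of <+1, +1> per step.
step 6: <-4, 7> + <+1, +1> → <-3, 8>

<-3, 8>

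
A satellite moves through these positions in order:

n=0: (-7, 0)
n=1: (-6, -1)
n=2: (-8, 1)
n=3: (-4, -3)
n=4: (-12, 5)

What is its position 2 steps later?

(-28, 21)

The jumps are (+1, -1), (-2, +2), (+4, -4), (-8, +8) — a geometric progression with ratio -2.
step 5: (-12, 5) + (+16, -16) → (4, -11)
step 6: (4, -11) + (-32, +32) → (-28, 21)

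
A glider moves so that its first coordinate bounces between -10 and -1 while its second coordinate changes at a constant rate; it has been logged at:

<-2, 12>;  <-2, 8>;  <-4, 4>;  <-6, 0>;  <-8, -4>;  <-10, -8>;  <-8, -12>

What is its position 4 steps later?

The first coordinate reflects between -10 and -1, moving 2 per step.
  step 7: -8 → -6
  step 8: -6 → -4
  step 9: -4 → -2
  step 10: -2 → -2
The second coordinate changes by -4 each step: at step 10 it is -28.

<-2, -28>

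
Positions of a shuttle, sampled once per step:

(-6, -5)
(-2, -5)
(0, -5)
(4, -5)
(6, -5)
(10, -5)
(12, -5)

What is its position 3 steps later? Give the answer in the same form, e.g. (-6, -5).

(22, -5)

Differencing gives (+4, +0), (+2, +0), (+4, +0), (+2, +0), (+4, +0), (+2, +0). This is the pattern (+4, +0), (+2, +0) repeated.
step 7: apply (+4, +0) → (16, -5)
step 8: apply (+2, +0) → (18, -5)
step 9: apply (+4, +0) → (22, -5)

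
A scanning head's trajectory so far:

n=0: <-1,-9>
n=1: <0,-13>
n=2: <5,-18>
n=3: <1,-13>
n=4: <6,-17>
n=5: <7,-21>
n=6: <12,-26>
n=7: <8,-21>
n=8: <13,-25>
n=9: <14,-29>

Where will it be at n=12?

The moves between consecutive positions are <+1,-4>, <+5,-5>, <-4,+5>, <+5,-4>, <+1,-4>, <+5,-5>, <-4,+5>, <+5,-4>, <+1,-4>; they repeat the 4-cycle [<+1,-4>, <+5,-5>, <-4,+5>, <+5,-4>].
step 10: apply <+5,-5> → <19,-34>
step 11: apply <-4,+5> → <15,-29>
step 12: apply <+5,-4> → <20,-33>

<20,-33>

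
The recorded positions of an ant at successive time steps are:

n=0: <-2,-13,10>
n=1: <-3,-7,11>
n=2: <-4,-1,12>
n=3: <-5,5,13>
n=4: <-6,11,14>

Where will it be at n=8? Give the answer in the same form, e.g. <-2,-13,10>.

<-10,35,18>

Constant displacement of <-1,+6,+1> per step.
step 5: <-6,11,14> + <-1,+6,+1> → <-7,17,15>
step 6: <-7,17,15> + <-1,+6,+1> → <-8,23,16>
step 7: <-8,23,16> + <-1,+6,+1> → <-9,29,17>
step 8: <-9,29,17> + <-1,+6,+1> → <-10,35,18>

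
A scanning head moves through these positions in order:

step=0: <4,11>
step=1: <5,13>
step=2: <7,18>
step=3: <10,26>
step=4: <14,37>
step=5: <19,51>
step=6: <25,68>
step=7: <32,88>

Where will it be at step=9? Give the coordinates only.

<49,137>

Successive displacements: <+1,+2>, <+2,+5>, <+3,+8>, <+4,+11>, <+5,+14>, <+6,+17>, <+7,+20> — each changes by <+1,+3>.
step 8: <32,88> + <+8,+23> → <40,111>
step 9: <40,111> + <+9,+26> → <49,137>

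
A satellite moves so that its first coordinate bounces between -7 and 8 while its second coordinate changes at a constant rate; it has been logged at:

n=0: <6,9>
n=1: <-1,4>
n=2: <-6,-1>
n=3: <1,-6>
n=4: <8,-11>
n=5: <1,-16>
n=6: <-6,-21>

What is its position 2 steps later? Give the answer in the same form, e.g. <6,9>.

The first coordinate reflects between -7 and 8, moving 7 per step.
  step 7: -6 → -1
  step 8: -1 → 6
The second coordinate changes by -5 each step: at step 8 it is -31.

<6,-31>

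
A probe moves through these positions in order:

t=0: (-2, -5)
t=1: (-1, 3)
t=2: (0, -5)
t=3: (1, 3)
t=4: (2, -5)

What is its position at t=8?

(6, -5)

The first coordinate changes by +1 each step, so at step 8 it is -2 + 8·(1) = 6.
The second coordinate repeats the cycle [-5, 3] with period 2; step 8 mod 2 = 0, giving -5.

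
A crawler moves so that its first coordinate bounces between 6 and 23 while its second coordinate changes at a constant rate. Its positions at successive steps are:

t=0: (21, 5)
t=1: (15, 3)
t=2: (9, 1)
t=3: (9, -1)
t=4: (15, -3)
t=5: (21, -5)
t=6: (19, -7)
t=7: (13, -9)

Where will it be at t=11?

The first coordinate reflects between 6 and 23, moving 6 per step.
  step 8: 13 → 7
  step 9: 7 → 11
  step 10: 11 → 17
  step 11: 17 → 23
The second coordinate changes by -2 each step: at step 11 it is -17.

(23, -17)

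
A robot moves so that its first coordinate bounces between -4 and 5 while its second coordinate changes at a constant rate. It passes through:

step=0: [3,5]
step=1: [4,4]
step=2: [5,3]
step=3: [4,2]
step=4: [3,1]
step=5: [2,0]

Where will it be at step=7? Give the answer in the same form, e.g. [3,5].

The first coordinate travels 1 per step and bounces off the walls at -4 and 5.
  step 6: 2 → 1
  step 7: 1 → 0
The second coordinate changes by -1 each step: at step 7 it is -2.

[0,-2]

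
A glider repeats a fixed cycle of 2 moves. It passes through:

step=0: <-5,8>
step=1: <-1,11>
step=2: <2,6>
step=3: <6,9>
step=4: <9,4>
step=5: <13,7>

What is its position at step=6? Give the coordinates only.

The moves between consecutive positions are <+4,+3>, <+3,-5>, <+4,+3>, <+3,-5>, <+4,+3>; they repeat the 2-cycle [<+4,+3>, <+3,-5>].
step 6: apply <+3,-5> → <16,2>

<16,2>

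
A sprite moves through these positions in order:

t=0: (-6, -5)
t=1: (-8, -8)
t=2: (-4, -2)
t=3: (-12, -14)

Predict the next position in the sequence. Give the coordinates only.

(4, 10)

Consecutive displacements (-2, -3), (+4, +6), (-8, -12) scale by a factor of -2 each step.
step 4: (-12, -14) + (+16, +24) → (4, 10)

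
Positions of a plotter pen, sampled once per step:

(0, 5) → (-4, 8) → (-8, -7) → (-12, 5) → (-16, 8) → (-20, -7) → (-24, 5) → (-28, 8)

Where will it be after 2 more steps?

(-36, 5)

The first coordinate changes by -4 each step, so at step 9 it is 0 + 9·(-4) = -36.
The second coordinate repeats the cycle [5, 8, -7] with period 3; step 9 mod 3 = 0, giving 5.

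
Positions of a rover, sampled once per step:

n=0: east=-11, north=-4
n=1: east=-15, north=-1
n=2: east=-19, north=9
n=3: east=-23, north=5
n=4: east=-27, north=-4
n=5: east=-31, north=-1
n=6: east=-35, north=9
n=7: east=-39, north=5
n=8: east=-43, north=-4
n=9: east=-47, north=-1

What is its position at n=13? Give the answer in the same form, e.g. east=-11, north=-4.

east=-63, north=-1

The east coordinate changes by -4 each step, so at step 13 it is -11 + 13·(-4) = -63.
The north coordinate repeats the cycle [-4, -1, 9, 5] with period 4; step 13 mod 4 = 1, giving -1.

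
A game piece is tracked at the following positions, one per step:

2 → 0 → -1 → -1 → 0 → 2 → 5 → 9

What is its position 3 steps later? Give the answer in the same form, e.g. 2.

Taking differences between consecutive positions: -2, -1, +0, +1, +2, +3, +4. These grow by +1 each step.
step 8: 9 + 5 → 14
step 9: 14 + 6 → 20
step 10: 20 + 7 → 27

27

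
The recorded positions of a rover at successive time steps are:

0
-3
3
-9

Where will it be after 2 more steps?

Consecutive displacements -3, +6, -12 scale by a factor of -2 each step.
step 4: -9 + 24 → 15
step 5: 15 − 48 → -33

-33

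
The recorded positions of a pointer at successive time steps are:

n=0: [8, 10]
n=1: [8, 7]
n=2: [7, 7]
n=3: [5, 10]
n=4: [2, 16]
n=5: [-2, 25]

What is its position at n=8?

Successive displacements: [+0, -3], [-1, +0], [-2, +3], [-3, +6], [-4, +9] — each changes by [-1, +3].
step 6: [-2, 25] + [-5, +12] → [-7, 37]
step 7: [-7, 37] + [-6, +15] → [-13, 52]
step 8: [-13, 52] + [-7, +18] → [-20, 70]

[-20, 70]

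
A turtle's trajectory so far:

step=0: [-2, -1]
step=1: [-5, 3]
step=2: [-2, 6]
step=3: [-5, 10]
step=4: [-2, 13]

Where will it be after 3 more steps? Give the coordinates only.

The moves between consecutive positions are [-3, +4], [+3, +3], [-3, +4], [+3, +3]; they repeat the 2-cycle [[-3, +4], [+3, +3]].
step 5: apply [-3, +4] → [-5, 17]
step 6: apply [+3, +3] → [-2, 20]
step 7: apply [-3, +4] → [-5, 24]

[-5, 24]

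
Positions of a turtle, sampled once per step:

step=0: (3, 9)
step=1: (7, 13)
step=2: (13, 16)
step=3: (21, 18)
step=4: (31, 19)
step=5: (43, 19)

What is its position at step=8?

(91, 13)

Successive displacements: (+4, +4), (+6, +3), (+8, +2), (+10, +1), (+12, +0) — each changes by (+2, -1).
step 6: (43, 19) + (+14, -1) → (57, 18)
step 7: (57, 18) + (+16, -2) → (73, 16)
step 8: (73, 16) + (+18, -3) → (91, 13)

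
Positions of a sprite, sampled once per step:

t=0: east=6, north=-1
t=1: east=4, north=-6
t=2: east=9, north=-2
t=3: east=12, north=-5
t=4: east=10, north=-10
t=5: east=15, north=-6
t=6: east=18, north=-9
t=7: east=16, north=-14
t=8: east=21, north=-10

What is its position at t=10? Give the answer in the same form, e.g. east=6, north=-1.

east=22, north=-18

Step-to-step displacements: (-2,-5), (+5,+4), (+3,-3), (-2,-5), (+5,+4), (+3,-3), (-2,-5), (+5,+4) — a repeating cycle of length 3.
step 9: apply (+3,-3) → east=24, north=-13
step 10: apply (-2,-5) → east=22, north=-18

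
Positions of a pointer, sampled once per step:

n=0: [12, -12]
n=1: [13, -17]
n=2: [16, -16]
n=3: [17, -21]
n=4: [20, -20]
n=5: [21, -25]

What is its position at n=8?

Differencing gives [+1, -5], [+3, +1], [+1, -5], [+3, +1], [+1, -5]. This is the pattern [+1, -5], [+3, +1] repeated.
step 6: apply [+3, +1] → [24, -24]
step 7: apply [+1, -5] → [25, -29]
step 8: apply [+3, +1] → [28, -28]

[28, -28]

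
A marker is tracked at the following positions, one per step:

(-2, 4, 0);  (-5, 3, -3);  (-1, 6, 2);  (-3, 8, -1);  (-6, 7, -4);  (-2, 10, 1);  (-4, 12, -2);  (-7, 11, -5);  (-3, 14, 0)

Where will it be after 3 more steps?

Differencing gives (-3, -1, -3), (+4, +3, +5), (-2, +2, -3), (-3, -1, -3), (+4, +3, +5), (-2, +2, -3), (-3, -1, -3), (+4, +3, +5). This is the pattern (-3, -1, -3), (+4, +3, +5), (-2, +2, -3) repeated.
step 9: apply (-2, +2, -3) → (-5, 16, -3)
step 10: apply (-3, -1, -3) → (-8, 15, -6)
step 11: apply (+4, +3, +5) → (-4, 18, -1)

(-4, 18, -1)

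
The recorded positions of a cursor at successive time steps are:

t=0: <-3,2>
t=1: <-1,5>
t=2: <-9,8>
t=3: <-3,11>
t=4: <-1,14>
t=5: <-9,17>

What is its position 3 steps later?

First: cycles through -3, -1, -9 every 3 steps. Step 8 lands at position 2 of the cycle → -9.
Second: linear, +3 per step → 26 at step 8.

<-9,26>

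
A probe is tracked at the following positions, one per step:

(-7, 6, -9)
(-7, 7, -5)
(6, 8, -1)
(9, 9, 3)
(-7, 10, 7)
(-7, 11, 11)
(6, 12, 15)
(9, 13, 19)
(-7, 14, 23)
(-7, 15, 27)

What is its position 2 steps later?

The first coordinate repeats the cycle [-7, -7, 6, 9] with period 4; step 11 mod 4 = 3, giving 9.
The second coordinate changes by +1 each step, so at step 11 it is 6 + 11·(1) = 17.
The third coordinate changes by +4 each step, so at step 11 it is -9 + 11·(4) = 35.

(9, 17, 35)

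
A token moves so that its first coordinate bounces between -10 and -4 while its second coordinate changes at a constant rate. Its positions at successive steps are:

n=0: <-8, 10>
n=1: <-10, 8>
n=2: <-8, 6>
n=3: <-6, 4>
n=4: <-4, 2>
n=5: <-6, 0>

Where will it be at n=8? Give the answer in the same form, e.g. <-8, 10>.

The first coordinate reflects between -10 and -4, moving 2 per step.
  step 6: -6 → -8
  step 7: -8 → -10
  step 8: -10 → -8
The second coordinate changes by -2 each step: at step 8 it is -6.

<-8, -6>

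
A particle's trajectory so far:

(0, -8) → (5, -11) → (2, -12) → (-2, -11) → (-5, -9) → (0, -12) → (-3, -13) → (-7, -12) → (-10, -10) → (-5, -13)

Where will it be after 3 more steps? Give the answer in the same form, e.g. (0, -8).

(-15, -11)

The moves between consecutive positions are (+5, -3), (-3, -1), (-4, +1), (-3, +2), (+5, -3), (-3, -1), (-4, +1), (-3, +2), (+5, -3); they repeat the 4-cycle [(+5, -3), (-3, -1), (-4, +1), (-3, +2)].
step 10: apply (-3, -1) → (-8, -14)
step 11: apply (-4, +1) → (-12, -13)
step 12: apply (-3, +2) → (-15, -11)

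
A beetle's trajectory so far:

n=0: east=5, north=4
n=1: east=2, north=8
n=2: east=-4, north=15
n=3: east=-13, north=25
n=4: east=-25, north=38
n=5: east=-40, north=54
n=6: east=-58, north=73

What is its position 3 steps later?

east=-130, north=148

Taking differences between consecutive positions: (-3, +4), (-6, +7), (-9, +10), (-12, +13), (-15, +16), (-18, +19). These grow by (-3, +3) each step.
step 7: east=-58, north=73 + (-21, +22) → east=-79, north=95
step 8: east=-79, north=95 + (-24, +25) → east=-103, north=120
step 9: east=-103, north=120 + (-27, +28) → east=-130, north=148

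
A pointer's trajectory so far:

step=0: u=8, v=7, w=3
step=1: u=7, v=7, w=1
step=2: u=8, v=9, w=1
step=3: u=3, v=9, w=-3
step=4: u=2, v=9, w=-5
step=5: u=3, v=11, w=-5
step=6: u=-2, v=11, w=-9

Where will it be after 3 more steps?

u=-7, v=13, w=-15

Differencing gives (-1, +0, -2), (+1, +2, +0), (-5, +0, -4), (-1, +0, -2), (+1, +2, +0), (-5, +0, -4). This is the pattern (-1, +0, -2), (+1, +2, +0), (-5, +0, -4) repeated.
step 7: apply (-1, +0, -2) → u=-3, v=11, w=-11
step 8: apply (+1, +2, +0) → u=-2, v=13, w=-11
step 9: apply (-5, +0, -4) → u=-7, v=13, w=-15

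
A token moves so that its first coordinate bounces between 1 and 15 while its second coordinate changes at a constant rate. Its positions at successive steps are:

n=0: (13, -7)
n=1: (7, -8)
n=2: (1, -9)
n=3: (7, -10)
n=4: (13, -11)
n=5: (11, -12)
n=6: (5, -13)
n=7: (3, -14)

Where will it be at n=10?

(9, -17)

The first coordinate reflects between 1 and 15, moving 6 per step.
  step 8: 3 → 9
  step 9: 9 → 15
  step 10: 15 → 9
The second coordinate changes by -1 each step: at step 10 it is -17.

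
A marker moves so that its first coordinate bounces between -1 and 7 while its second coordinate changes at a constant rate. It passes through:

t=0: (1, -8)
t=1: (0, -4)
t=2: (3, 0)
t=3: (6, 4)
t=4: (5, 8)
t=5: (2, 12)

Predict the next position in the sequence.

The first coordinate travels 3 per step and bounces off the walls at -1 and 7.
  step 6: 2 → -1
The second coordinate changes by +4 each step: at step 6 it is 16.

(-1, 16)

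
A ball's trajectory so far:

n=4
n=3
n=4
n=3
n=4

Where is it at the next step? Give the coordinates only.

n=3

The jumps are -1, +1, -1, +1 — a geometric progression with ratio -1.
step 5: 4 − 1 → n=3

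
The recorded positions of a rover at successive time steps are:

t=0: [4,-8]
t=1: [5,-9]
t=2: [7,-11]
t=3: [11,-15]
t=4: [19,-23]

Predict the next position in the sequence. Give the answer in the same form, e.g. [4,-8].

[35,-39]

The jumps are [+1,-1], [+2,-2], [+4,-4], [+8,-8] — a geometric progression with ratio 2.
step 5: [19,-23] + [+16,-16] → [35,-39]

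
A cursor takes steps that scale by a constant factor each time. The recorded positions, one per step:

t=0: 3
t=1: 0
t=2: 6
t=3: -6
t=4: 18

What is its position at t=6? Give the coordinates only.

66

Step-to-step displacements: -3, +6, -12, +24; each is -2× the previous.
step 5: 18 − 48 → -30
step 6: -30 + 96 → 66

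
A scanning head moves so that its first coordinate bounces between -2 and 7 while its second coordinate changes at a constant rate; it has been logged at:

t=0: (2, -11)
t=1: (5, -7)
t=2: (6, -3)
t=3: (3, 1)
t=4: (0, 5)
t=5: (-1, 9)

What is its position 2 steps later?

The first coordinate reflects between -2 and 7, moving 3 per step.
  step 6: -1 → 2
  step 7: 2 → 5
The second coordinate changes by +4 each step: at step 7 it is 17.

(5, 17)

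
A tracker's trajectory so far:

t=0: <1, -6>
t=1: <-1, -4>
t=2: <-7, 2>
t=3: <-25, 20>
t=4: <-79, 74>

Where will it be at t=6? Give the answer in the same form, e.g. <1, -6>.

The jumps are <-2, +2>, <-6, +6>, <-18, +18>, <-54, +54> — a geometric progression with ratio 3.
step 5: <-79, 74> + <-162, +162> → <-241, 236>
step 6: <-241, 236> + <-486, +486> → <-727, 722>

<-727, 722>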